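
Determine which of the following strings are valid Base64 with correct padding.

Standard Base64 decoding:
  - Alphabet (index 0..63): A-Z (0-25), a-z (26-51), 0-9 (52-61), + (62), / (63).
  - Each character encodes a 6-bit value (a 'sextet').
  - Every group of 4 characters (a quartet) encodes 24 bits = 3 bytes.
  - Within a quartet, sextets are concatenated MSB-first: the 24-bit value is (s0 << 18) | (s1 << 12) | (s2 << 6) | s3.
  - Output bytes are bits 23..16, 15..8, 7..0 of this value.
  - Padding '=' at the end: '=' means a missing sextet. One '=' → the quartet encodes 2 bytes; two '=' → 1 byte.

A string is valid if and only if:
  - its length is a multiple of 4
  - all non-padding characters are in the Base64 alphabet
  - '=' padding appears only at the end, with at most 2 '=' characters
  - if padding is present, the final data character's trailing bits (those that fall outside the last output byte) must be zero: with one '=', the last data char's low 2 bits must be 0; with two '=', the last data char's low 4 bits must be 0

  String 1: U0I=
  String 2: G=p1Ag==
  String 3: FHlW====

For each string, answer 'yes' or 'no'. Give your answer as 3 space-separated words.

Answer: yes no no

Derivation:
String 1: 'U0I=' → valid
String 2: 'G=p1Ag==' → invalid (bad char(s): ['=']; '=' in middle)
String 3: 'FHlW====' → invalid (4 pad chars (max 2))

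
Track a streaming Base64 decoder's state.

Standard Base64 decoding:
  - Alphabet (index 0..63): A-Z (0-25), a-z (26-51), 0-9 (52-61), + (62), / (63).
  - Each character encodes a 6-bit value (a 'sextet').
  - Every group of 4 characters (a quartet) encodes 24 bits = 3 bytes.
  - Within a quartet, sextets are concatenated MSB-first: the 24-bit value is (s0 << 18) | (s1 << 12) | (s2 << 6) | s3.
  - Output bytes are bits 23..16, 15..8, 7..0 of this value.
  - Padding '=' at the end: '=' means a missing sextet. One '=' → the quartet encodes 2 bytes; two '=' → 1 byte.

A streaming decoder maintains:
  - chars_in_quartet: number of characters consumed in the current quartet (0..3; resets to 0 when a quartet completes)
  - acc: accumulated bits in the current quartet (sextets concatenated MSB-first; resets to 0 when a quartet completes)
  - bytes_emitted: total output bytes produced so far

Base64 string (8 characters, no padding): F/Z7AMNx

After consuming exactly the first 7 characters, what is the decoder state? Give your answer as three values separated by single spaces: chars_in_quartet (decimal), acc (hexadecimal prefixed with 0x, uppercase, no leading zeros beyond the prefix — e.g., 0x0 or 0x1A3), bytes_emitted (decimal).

After char 0 ('F'=5): chars_in_quartet=1 acc=0x5 bytes_emitted=0
After char 1 ('/'=63): chars_in_quartet=2 acc=0x17F bytes_emitted=0
After char 2 ('Z'=25): chars_in_quartet=3 acc=0x5FD9 bytes_emitted=0
After char 3 ('7'=59): chars_in_quartet=4 acc=0x17F67B -> emit 17 F6 7B, reset; bytes_emitted=3
After char 4 ('A'=0): chars_in_quartet=1 acc=0x0 bytes_emitted=3
After char 5 ('M'=12): chars_in_quartet=2 acc=0xC bytes_emitted=3
After char 6 ('N'=13): chars_in_quartet=3 acc=0x30D bytes_emitted=3

Answer: 3 0x30D 3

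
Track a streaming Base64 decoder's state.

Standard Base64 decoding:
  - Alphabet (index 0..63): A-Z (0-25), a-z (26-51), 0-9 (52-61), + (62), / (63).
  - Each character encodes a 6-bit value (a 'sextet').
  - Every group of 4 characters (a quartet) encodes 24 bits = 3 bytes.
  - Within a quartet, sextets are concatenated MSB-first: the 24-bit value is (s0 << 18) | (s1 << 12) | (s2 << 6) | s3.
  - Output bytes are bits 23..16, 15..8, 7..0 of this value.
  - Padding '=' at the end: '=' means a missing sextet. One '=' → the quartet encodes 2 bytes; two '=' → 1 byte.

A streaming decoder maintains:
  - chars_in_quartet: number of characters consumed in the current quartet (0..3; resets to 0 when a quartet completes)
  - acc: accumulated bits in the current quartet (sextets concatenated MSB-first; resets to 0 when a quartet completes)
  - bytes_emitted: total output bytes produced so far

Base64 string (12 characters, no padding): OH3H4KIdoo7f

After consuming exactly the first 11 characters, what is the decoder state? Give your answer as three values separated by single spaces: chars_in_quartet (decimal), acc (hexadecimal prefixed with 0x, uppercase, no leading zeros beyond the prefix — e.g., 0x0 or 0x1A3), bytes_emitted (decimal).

After char 0 ('O'=14): chars_in_quartet=1 acc=0xE bytes_emitted=0
After char 1 ('H'=7): chars_in_quartet=2 acc=0x387 bytes_emitted=0
After char 2 ('3'=55): chars_in_quartet=3 acc=0xE1F7 bytes_emitted=0
After char 3 ('H'=7): chars_in_quartet=4 acc=0x387DC7 -> emit 38 7D C7, reset; bytes_emitted=3
After char 4 ('4'=56): chars_in_quartet=1 acc=0x38 bytes_emitted=3
After char 5 ('K'=10): chars_in_quartet=2 acc=0xE0A bytes_emitted=3
After char 6 ('I'=8): chars_in_quartet=3 acc=0x38288 bytes_emitted=3
After char 7 ('d'=29): chars_in_quartet=4 acc=0xE0A21D -> emit E0 A2 1D, reset; bytes_emitted=6
After char 8 ('o'=40): chars_in_quartet=1 acc=0x28 bytes_emitted=6
After char 9 ('o'=40): chars_in_quartet=2 acc=0xA28 bytes_emitted=6
After char 10 ('7'=59): chars_in_quartet=3 acc=0x28A3B bytes_emitted=6

Answer: 3 0x28A3B 6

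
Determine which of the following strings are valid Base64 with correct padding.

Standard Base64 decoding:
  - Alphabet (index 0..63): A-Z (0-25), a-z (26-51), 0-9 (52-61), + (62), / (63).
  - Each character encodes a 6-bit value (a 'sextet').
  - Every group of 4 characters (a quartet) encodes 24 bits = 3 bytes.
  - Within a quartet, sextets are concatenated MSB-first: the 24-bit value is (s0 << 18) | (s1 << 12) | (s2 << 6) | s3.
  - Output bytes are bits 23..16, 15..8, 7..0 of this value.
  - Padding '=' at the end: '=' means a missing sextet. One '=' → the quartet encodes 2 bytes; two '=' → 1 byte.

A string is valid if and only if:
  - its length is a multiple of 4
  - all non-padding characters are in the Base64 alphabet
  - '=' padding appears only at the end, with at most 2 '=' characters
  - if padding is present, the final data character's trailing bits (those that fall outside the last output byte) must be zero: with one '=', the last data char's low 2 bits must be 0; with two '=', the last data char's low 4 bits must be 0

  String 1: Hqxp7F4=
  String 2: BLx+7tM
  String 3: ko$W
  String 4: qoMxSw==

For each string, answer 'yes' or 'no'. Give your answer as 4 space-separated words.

String 1: 'Hqxp7F4=' → valid
String 2: 'BLx+7tM' → invalid (len=7 not mult of 4)
String 3: 'ko$W' → invalid (bad char(s): ['$'])
String 4: 'qoMxSw==' → valid

Answer: yes no no yes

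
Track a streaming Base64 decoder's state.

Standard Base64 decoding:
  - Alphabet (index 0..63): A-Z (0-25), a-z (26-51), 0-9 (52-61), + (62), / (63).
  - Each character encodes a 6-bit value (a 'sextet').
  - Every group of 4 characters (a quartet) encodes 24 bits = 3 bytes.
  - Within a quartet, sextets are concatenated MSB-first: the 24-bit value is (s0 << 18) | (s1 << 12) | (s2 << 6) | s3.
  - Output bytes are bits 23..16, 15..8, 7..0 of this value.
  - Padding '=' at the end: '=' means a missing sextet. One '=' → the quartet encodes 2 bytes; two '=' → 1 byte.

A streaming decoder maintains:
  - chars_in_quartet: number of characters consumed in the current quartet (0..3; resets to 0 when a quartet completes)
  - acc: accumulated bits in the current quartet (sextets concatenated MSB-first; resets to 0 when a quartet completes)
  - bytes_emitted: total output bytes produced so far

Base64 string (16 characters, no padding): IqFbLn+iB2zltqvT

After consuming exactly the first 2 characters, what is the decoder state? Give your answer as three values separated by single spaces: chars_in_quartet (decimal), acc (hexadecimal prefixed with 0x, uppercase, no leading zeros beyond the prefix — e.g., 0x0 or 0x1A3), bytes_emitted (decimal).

After char 0 ('I'=8): chars_in_quartet=1 acc=0x8 bytes_emitted=0
After char 1 ('q'=42): chars_in_quartet=2 acc=0x22A bytes_emitted=0

Answer: 2 0x22A 0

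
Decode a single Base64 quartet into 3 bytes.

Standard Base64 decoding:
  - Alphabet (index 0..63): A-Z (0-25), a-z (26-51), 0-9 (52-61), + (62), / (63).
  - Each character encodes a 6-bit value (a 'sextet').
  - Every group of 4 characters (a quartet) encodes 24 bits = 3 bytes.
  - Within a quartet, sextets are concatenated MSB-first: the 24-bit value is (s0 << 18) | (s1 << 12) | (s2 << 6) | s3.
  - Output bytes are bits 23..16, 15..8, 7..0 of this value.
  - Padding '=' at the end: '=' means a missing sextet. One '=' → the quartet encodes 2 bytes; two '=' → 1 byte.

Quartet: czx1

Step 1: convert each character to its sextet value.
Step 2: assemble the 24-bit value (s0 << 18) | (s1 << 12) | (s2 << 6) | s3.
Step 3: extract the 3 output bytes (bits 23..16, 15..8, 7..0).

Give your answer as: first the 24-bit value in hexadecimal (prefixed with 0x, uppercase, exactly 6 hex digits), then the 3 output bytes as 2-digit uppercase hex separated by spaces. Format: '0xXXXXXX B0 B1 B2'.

Answer: 0x733C75 73 3C 75

Derivation:
Sextets: c=28, z=51, x=49, 1=53
24-bit: (28<<18) | (51<<12) | (49<<6) | 53
      = 0x700000 | 0x033000 | 0x000C40 | 0x000035
      = 0x733C75
Bytes: (v>>16)&0xFF=73, (v>>8)&0xFF=3C, v&0xFF=75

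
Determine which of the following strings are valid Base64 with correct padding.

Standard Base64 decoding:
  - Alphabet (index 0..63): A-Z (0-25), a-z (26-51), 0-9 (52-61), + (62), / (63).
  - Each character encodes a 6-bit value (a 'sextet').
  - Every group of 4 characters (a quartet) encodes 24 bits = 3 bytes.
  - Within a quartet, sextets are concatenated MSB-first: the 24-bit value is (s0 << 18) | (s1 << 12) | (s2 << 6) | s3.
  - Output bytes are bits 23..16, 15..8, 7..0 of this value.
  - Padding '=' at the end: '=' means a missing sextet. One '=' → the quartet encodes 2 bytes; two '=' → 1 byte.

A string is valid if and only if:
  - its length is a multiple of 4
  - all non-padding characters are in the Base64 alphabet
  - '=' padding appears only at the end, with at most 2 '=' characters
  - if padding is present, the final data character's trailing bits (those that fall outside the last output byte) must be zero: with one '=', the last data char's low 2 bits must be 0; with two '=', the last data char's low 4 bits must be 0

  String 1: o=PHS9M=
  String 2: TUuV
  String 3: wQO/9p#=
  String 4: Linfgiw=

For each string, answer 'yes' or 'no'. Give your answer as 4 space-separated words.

Answer: no yes no yes

Derivation:
String 1: 'o=PHS9M=' → invalid (bad char(s): ['=']; '=' in middle)
String 2: 'TUuV' → valid
String 3: 'wQO/9p#=' → invalid (bad char(s): ['#'])
String 4: 'Linfgiw=' → valid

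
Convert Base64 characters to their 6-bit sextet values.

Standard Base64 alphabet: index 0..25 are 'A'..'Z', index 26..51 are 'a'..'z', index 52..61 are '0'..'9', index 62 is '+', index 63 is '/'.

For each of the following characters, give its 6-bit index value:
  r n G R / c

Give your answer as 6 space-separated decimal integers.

Answer: 43 39 6 17 63 28

Derivation:
'r': a..z range, 26 + ord('r') − ord('a') = 43
'n': a..z range, 26 + ord('n') − ord('a') = 39
'G': A..Z range, ord('G') − ord('A') = 6
'R': A..Z range, ord('R') − ord('A') = 17
'/': index 63
'c': a..z range, 26 + ord('c') − ord('a') = 28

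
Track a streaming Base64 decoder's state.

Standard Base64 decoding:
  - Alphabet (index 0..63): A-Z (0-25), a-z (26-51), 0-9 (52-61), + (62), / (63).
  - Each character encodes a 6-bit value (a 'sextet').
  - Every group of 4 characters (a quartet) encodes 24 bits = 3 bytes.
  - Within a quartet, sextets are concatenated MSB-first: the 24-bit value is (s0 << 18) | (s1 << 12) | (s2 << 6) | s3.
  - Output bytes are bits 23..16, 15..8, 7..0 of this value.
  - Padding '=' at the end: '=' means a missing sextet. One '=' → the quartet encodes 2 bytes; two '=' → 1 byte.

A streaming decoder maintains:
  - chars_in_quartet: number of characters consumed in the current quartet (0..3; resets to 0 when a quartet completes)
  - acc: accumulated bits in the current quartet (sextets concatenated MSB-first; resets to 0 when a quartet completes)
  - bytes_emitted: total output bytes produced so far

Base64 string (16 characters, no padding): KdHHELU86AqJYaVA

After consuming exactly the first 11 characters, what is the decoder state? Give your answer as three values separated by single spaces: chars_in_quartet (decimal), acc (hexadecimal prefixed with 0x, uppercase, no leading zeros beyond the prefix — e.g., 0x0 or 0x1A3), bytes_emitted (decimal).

Answer: 3 0x3A02A 6

Derivation:
After char 0 ('K'=10): chars_in_quartet=1 acc=0xA bytes_emitted=0
After char 1 ('d'=29): chars_in_quartet=2 acc=0x29D bytes_emitted=0
After char 2 ('H'=7): chars_in_quartet=3 acc=0xA747 bytes_emitted=0
After char 3 ('H'=7): chars_in_quartet=4 acc=0x29D1C7 -> emit 29 D1 C7, reset; bytes_emitted=3
After char 4 ('E'=4): chars_in_quartet=1 acc=0x4 bytes_emitted=3
After char 5 ('L'=11): chars_in_quartet=2 acc=0x10B bytes_emitted=3
After char 6 ('U'=20): chars_in_quartet=3 acc=0x42D4 bytes_emitted=3
After char 7 ('8'=60): chars_in_quartet=4 acc=0x10B53C -> emit 10 B5 3C, reset; bytes_emitted=6
After char 8 ('6'=58): chars_in_quartet=1 acc=0x3A bytes_emitted=6
After char 9 ('A'=0): chars_in_quartet=2 acc=0xE80 bytes_emitted=6
After char 10 ('q'=42): chars_in_quartet=3 acc=0x3A02A bytes_emitted=6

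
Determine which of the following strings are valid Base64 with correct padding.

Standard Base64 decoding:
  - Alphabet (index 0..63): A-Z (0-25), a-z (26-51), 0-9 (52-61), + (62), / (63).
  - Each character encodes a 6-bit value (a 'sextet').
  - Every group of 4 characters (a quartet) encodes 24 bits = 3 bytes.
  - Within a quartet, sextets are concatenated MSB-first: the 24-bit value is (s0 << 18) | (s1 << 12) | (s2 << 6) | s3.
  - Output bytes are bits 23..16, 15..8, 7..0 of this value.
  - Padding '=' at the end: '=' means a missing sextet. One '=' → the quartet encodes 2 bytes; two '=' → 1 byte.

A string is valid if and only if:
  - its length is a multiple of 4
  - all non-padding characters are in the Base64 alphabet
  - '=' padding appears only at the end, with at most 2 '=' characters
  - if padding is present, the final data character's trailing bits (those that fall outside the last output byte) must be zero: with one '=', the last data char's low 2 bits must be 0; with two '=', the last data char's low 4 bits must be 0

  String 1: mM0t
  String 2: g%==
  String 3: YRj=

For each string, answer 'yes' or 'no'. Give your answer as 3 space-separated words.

String 1: 'mM0t' → valid
String 2: 'g%==' → invalid (bad char(s): ['%'])
String 3: 'YRj=' → invalid (bad trailing bits)

Answer: yes no no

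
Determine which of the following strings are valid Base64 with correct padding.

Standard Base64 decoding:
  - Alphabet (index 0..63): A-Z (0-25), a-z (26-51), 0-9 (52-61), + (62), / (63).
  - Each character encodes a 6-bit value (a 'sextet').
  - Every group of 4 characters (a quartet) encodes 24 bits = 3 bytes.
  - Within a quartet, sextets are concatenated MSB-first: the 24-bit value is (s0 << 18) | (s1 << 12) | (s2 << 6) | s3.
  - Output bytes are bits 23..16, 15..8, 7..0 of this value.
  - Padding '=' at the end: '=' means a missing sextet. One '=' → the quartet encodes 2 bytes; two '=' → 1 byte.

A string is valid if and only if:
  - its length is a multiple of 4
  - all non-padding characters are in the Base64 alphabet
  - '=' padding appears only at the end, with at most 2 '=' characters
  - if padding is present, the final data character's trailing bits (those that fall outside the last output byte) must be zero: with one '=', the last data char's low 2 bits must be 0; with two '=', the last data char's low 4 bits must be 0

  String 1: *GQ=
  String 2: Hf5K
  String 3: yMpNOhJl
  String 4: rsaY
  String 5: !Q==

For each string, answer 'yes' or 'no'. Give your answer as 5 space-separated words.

String 1: '*GQ=' → invalid (bad char(s): ['*'])
String 2: 'Hf5K' → valid
String 3: 'yMpNOhJl' → valid
String 4: 'rsaY' → valid
String 5: '!Q==' → invalid (bad char(s): ['!'])

Answer: no yes yes yes no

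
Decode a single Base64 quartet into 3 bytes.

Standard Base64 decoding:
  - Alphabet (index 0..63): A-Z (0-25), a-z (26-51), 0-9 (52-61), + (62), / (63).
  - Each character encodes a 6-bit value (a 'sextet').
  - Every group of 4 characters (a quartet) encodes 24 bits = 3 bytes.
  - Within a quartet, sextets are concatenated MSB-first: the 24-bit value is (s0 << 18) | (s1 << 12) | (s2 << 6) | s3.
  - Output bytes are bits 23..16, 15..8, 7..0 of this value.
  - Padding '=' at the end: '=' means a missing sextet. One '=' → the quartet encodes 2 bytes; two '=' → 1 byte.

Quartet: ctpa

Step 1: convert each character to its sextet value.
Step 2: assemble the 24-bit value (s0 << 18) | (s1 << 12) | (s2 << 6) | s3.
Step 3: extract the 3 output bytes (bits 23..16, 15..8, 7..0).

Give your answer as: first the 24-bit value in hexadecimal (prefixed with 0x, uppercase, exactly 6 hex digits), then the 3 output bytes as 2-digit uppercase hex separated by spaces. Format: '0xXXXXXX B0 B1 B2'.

Answer: 0x72DA5A 72 DA 5A

Derivation:
Sextets: c=28, t=45, p=41, a=26
24-bit: (28<<18) | (45<<12) | (41<<6) | 26
      = 0x700000 | 0x02D000 | 0x000A40 | 0x00001A
      = 0x72DA5A
Bytes: (v>>16)&0xFF=72, (v>>8)&0xFF=DA, v&0xFF=5A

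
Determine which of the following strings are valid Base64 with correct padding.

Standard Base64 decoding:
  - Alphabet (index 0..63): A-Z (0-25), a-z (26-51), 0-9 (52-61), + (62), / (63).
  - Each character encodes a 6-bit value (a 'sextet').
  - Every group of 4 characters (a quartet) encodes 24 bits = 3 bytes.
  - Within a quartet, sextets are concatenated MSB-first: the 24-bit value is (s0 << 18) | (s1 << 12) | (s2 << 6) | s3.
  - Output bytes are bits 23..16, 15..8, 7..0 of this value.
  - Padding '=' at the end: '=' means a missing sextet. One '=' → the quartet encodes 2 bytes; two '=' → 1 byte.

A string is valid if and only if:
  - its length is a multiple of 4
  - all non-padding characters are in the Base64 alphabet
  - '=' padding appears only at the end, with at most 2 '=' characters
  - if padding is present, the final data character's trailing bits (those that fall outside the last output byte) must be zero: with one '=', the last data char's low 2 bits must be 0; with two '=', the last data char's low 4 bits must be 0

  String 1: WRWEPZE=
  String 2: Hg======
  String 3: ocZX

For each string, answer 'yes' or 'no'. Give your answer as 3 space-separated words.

String 1: 'WRWEPZE=' → valid
String 2: 'Hg======' → invalid (6 pad chars (max 2))
String 3: 'ocZX' → valid

Answer: yes no yes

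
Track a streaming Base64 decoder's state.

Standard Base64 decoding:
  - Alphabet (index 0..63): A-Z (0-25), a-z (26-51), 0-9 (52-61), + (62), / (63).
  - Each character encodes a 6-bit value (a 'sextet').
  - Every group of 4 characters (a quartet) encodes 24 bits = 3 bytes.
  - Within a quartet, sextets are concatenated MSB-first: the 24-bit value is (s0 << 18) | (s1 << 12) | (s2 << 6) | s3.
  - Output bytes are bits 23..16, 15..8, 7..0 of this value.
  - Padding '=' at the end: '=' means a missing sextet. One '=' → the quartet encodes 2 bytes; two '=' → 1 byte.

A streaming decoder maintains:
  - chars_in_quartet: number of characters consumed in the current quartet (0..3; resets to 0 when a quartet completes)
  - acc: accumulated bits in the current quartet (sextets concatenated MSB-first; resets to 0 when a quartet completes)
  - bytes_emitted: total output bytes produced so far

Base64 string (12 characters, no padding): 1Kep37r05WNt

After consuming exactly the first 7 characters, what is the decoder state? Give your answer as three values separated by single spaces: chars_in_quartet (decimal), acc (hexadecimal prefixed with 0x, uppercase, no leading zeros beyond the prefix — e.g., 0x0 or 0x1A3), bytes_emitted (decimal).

After char 0 ('1'=53): chars_in_quartet=1 acc=0x35 bytes_emitted=0
After char 1 ('K'=10): chars_in_quartet=2 acc=0xD4A bytes_emitted=0
After char 2 ('e'=30): chars_in_quartet=3 acc=0x3529E bytes_emitted=0
After char 3 ('p'=41): chars_in_quartet=4 acc=0xD4A7A9 -> emit D4 A7 A9, reset; bytes_emitted=3
After char 4 ('3'=55): chars_in_quartet=1 acc=0x37 bytes_emitted=3
After char 5 ('7'=59): chars_in_quartet=2 acc=0xDFB bytes_emitted=3
After char 6 ('r'=43): chars_in_quartet=3 acc=0x37EEB bytes_emitted=3

Answer: 3 0x37EEB 3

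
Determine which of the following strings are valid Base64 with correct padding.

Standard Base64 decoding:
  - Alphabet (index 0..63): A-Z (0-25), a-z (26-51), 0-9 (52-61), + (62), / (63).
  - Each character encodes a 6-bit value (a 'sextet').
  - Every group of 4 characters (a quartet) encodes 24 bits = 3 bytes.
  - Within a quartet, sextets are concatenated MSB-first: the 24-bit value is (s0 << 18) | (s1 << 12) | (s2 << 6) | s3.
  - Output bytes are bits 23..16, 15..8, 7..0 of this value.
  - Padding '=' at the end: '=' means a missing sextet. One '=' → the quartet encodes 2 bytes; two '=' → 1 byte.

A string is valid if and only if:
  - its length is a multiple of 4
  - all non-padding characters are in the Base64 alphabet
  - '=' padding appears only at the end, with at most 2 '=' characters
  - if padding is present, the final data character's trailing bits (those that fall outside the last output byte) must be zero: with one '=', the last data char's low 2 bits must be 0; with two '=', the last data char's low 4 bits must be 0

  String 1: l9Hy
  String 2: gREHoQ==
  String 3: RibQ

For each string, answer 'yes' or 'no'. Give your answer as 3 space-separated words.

Answer: yes yes yes

Derivation:
String 1: 'l9Hy' → valid
String 2: 'gREHoQ==' → valid
String 3: 'RibQ' → valid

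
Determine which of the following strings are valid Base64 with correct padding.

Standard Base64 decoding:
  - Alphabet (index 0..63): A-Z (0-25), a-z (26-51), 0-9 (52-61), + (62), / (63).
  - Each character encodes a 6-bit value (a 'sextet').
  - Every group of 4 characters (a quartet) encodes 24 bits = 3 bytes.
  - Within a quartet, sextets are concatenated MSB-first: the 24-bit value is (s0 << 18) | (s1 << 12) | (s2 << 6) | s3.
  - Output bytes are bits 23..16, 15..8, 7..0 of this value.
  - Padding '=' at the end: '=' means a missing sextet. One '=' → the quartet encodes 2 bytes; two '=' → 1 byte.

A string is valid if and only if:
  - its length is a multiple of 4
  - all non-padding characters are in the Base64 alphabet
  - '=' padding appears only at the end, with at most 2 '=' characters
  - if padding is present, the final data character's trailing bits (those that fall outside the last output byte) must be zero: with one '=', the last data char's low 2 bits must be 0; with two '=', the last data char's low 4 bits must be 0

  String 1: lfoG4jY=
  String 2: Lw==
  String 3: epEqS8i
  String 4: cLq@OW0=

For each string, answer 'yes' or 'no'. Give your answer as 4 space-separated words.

String 1: 'lfoG4jY=' → valid
String 2: 'Lw==' → valid
String 3: 'epEqS8i' → invalid (len=7 not mult of 4)
String 4: 'cLq@OW0=' → invalid (bad char(s): ['@'])

Answer: yes yes no no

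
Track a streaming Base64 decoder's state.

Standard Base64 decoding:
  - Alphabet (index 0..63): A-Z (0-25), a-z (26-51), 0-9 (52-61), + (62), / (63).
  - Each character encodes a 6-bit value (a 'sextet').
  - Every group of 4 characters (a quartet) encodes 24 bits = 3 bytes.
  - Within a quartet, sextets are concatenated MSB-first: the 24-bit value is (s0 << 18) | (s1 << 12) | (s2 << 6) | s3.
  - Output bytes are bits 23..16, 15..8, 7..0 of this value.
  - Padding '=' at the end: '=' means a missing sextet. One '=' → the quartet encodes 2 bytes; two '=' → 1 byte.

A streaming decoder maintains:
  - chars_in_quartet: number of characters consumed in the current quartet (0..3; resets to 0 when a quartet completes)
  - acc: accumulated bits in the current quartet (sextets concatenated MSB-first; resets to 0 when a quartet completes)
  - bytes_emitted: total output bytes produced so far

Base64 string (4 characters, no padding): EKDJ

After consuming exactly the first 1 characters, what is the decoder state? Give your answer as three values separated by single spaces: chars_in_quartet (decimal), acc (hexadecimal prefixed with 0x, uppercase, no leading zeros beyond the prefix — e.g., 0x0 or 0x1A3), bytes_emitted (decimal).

After char 0 ('E'=4): chars_in_quartet=1 acc=0x4 bytes_emitted=0

Answer: 1 0x4 0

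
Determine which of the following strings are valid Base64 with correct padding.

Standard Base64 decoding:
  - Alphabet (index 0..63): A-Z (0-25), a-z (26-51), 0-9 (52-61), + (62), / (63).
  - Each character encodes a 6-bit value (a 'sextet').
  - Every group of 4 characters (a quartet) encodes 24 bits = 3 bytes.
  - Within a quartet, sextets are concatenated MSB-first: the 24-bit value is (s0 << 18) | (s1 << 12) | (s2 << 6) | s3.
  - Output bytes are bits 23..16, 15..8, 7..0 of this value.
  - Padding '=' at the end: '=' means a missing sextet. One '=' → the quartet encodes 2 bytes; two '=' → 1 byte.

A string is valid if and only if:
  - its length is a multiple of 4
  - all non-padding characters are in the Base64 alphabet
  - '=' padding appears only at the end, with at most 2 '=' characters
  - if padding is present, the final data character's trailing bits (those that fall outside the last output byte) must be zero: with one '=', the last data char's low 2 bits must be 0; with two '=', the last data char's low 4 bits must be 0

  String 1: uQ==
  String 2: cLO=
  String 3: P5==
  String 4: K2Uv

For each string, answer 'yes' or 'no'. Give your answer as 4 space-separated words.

Answer: yes no no yes

Derivation:
String 1: 'uQ==' → valid
String 2: 'cLO=' → invalid (bad trailing bits)
String 3: 'P5==' → invalid (bad trailing bits)
String 4: 'K2Uv' → valid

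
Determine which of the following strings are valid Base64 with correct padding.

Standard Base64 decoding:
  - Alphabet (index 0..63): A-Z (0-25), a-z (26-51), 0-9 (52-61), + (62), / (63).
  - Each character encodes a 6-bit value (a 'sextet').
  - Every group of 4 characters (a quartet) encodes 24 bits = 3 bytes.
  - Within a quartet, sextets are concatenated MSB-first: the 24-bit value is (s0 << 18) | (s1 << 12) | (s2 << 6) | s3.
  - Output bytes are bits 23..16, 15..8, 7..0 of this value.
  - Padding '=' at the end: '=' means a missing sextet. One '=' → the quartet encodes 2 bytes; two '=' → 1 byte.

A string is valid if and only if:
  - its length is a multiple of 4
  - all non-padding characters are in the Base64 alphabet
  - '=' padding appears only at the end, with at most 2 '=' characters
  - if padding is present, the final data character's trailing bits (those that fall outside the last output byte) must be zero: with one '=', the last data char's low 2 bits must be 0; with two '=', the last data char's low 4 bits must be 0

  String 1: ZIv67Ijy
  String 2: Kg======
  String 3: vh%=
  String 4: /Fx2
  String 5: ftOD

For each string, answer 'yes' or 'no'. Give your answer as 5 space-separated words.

Answer: yes no no yes yes

Derivation:
String 1: 'ZIv67Ijy' → valid
String 2: 'Kg======' → invalid (6 pad chars (max 2))
String 3: 'vh%=' → invalid (bad char(s): ['%'])
String 4: '/Fx2' → valid
String 5: 'ftOD' → valid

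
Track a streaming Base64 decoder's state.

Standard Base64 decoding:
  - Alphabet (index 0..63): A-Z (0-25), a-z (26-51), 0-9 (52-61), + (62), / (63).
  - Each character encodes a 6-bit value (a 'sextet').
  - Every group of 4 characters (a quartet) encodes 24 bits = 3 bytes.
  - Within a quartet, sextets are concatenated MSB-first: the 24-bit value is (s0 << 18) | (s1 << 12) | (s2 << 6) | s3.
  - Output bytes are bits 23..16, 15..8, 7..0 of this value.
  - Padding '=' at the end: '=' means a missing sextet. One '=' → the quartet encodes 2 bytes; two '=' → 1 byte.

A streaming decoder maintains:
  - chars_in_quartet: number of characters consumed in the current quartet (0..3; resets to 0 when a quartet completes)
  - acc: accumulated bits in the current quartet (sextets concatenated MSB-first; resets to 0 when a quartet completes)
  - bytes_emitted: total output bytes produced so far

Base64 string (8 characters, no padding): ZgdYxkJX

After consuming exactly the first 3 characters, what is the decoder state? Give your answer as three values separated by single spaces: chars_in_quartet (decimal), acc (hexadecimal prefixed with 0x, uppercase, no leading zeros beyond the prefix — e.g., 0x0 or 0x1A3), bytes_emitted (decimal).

Answer: 3 0x1981D 0

Derivation:
After char 0 ('Z'=25): chars_in_quartet=1 acc=0x19 bytes_emitted=0
After char 1 ('g'=32): chars_in_quartet=2 acc=0x660 bytes_emitted=0
After char 2 ('d'=29): chars_in_quartet=3 acc=0x1981D bytes_emitted=0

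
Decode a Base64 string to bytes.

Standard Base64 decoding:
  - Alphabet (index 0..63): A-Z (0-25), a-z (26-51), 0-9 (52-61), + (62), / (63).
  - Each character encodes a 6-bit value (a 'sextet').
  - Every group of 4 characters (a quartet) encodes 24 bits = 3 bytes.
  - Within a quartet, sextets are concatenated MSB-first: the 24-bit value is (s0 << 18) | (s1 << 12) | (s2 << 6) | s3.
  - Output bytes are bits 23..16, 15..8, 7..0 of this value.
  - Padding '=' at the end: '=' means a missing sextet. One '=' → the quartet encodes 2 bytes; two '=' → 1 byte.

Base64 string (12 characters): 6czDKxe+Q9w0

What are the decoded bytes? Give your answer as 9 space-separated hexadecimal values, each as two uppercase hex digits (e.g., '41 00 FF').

After char 0 ('6'=58): chars_in_quartet=1 acc=0x3A bytes_emitted=0
After char 1 ('c'=28): chars_in_quartet=2 acc=0xE9C bytes_emitted=0
After char 2 ('z'=51): chars_in_quartet=3 acc=0x3A733 bytes_emitted=0
After char 3 ('D'=3): chars_in_quartet=4 acc=0xE9CCC3 -> emit E9 CC C3, reset; bytes_emitted=3
After char 4 ('K'=10): chars_in_quartet=1 acc=0xA bytes_emitted=3
After char 5 ('x'=49): chars_in_quartet=2 acc=0x2B1 bytes_emitted=3
After char 6 ('e'=30): chars_in_quartet=3 acc=0xAC5E bytes_emitted=3
After char 7 ('+'=62): chars_in_quartet=4 acc=0x2B17BE -> emit 2B 17 BE, reset; bytes_emitted=6
After char 8 ('Q'=16): chars_in_quartet=1 acc=0x10 bytes_emitted=6
After char 9 ('9'=61): chars_in_quartet=2 acc=0x43D bytes_emitted=6
After char 10 ('w'=48): chars_in_quartet=3 acc=0x10F70 bytes_emitted=6
After char 11 ('0'=52): chars_in_quartet=4 acc=0x43DC34 -> emit 43 DC 34, reset; bytes_emitted=9

Answer: E9 CC C3 2B 17 BE 43 DC 34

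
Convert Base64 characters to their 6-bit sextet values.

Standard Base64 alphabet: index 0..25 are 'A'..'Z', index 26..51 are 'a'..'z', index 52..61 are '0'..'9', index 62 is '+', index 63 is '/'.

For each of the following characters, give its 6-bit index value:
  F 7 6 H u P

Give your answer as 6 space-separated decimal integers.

'F': A..Z range, ord('F') − ord('A') = 5
'7': 0..9 range, 52 + ord('7') − ord('0') = 59
'6': 0..9 range, 52 + ord('6') − ord('0') = 58
'H': A..Z range, ord('H') − ord('A') = 7
'u': a..z range, 26 + ord('u') − ord('a') = 46
'P': A..Z range, ord('P') − ord('A') = 15

Answer: 5 59 58 7 46 15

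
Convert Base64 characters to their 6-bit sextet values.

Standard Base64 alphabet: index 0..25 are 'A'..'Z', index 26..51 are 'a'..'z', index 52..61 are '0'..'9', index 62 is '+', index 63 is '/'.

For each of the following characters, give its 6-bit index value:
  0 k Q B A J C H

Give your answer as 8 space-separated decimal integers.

Answer: 52 36 16 1 0 9 2 7

Derivation:
'0': 0..9 range, 52 + ord('0') − ord('0') = 52
'k': a..z range, 26 + ord('k') − ord('a') = 36
'Q': A..Z range, ord('Q') − ord('A') = 16
'B': A..Z range, ord('B') − ord('A') = 1
'A': A..Z range, ord('A') − ord('A') = 0
'J': A..Z range, ord('J') − ord('A') = 9
'C': A..Z range, ord('C') − ord('A') = 2
'H': A..Z range, ord('H') − ord('A') = 7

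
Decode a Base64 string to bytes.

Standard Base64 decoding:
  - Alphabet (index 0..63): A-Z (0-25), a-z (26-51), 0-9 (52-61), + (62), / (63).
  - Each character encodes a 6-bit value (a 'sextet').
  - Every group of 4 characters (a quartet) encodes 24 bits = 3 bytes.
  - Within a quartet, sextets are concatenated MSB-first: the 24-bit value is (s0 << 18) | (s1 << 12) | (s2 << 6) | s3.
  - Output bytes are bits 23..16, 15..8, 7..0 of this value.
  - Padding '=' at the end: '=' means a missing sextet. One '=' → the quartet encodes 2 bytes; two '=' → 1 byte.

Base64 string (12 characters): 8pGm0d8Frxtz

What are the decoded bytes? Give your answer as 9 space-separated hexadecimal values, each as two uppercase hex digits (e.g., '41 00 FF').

Answer: F2 91 A6 D1 DF 05 AF 1B 73

Derivation:
After char 0 ('8'=60): chars_in_quartet=1 acc=0x3C bytes_emitted=0
After char 1 ('p'=41): chars_in_quartet=2 acc=0xF29 bytes_emitted=0
After char 2 ('G'=6): chars_in_quartet=3 acc=0x3CA46 bytes_emitted=0
After char 3 ('m'=38): chars_in_quartet=4 acc=0xF291A6 -> emit F2 91 A6, reset; bytes_emitted=3
After char 4 ('0'=52): chars_in_quartet=1 acc=0x34 bytes_emitted=3
After char 5 ('d'=29): chars_in_quartet=2 acc=0xD1D bytes_emitted=3
After char 6 ('8'=60): chars_in_quartet=3 acc=0x3477C bytes_emitted=3
After char 7 ('F'=5): chars_in_quartet=4 acc=0xD1DF05 -> emit D1 DF 05, reset; bytes_emitted=6
After char 8 ('r'=43): chars_in_quartet=1 acc=0x2B bytes_emitted=6
After char 9 ('x'=49): chars_in_quartet=2 acc=0xAF1 bytes_emitted=6
After char 10 ('t'=45): chars_in_quartet=3 acc=0x2BC6D bytes_emitted=6
After char 11 ('z'=51): chars_in_quartet=4 acc=0xAF1B73 -> emit AF 1B 73, reset; bytes_emitted=9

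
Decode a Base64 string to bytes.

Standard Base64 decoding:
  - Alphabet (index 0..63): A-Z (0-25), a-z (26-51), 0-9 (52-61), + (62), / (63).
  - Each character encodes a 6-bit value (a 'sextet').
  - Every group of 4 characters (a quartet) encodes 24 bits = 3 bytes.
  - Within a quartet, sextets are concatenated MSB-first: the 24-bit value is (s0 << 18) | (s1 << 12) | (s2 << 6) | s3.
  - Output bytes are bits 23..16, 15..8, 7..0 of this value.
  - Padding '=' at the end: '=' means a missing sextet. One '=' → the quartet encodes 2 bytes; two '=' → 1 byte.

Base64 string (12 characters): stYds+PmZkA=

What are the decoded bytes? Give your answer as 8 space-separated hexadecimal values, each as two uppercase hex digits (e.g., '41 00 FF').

After char 0 ('s'=44): chars_in_quartet=1 acc=0x2C bytes_emitted=0
After char 1 ('t'=45): chars_in_quartet=2 acc=0xB2D bytes_emitted=0
After char 2 ('Y'=24): chars_in_quartet=3 acc=0x2CB58 bytes_emitted=0
After char 3 ('d'=29): chars_in_quartet=4 acc=0xB2D61D -> emit B2 D6 1D, reset; bytes_emitted=3
After char 4 ('s'=44): chars_in_quartet=1 acc=0x2C bytes_emitted=3
After char 5 ('+'=62): chars_in_quartet=2 acc=0xB3E bytes_emitted=3
After char 6 ('P'=15): chars_in_quartet=3 acc=0x2CF8F bytes_emitted=3
After char 7 ('m'=38): chars_in_quartet=4 acc=0xB3E3E6 -> emit B3 E3 E6, reset; bytes_emitted=6
After char 8 ('Z'=25): chars_in_quartet=1 acc=0x19 bytes_emitted=6
After char 9 ('k'=36): chars_in_quartet=2 acc=0x664 bytes_emitted=6
After char 10 ('A'=0): chars_in_quartet=3 acc=0x19900 bytes_emitted=6
Padding '=': partial quartet acc=0x19900 -> emit 66 40; bytes_emitted=8

Answer: B2 D6 1D B3 E3 E6 66 40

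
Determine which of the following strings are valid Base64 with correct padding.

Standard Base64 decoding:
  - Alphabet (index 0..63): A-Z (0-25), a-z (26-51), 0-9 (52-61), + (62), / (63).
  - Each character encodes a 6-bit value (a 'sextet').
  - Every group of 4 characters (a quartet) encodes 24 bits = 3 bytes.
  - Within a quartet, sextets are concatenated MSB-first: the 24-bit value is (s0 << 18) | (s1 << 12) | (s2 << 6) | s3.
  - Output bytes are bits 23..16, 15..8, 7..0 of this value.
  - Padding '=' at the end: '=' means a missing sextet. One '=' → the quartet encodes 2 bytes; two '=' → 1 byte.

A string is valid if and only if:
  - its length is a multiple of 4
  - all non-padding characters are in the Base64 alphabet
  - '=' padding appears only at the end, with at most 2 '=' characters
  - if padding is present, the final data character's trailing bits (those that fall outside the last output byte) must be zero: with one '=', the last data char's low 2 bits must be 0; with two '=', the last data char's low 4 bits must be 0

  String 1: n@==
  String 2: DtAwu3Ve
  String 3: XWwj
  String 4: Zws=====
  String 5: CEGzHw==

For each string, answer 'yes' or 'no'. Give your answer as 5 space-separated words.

String 1: 'n@==' → invalid (bad char(s): ['@'])
String 2: 'DtAwu3Ve' → valid
String 3: 'XWwj' → valid
String 4: 'Zws=====' → invalid (5 pad chars (max 2))
String 5: 'CEGzHw==' → valid

Answer: no yes yes no yes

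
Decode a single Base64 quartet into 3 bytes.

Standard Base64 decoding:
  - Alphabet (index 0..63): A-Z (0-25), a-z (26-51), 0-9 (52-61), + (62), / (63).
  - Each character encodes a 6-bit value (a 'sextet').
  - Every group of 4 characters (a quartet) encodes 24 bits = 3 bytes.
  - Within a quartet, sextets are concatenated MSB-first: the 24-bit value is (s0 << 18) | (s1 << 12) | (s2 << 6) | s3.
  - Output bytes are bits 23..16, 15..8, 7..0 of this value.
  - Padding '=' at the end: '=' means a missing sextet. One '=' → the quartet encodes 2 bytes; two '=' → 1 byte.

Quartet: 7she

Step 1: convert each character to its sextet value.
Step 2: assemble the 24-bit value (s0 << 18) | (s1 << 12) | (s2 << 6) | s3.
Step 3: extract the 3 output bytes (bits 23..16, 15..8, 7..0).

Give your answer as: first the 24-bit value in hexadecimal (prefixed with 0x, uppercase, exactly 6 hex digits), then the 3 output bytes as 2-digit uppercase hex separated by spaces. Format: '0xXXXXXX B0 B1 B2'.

Answer: 0xEEC85E EE C8 5E

Derivation:
Sextets: 7=59, s=44, h=33, e=30
24-bit: (59<<18) | (44<<12) | (33<<6) | 30
      = 0xEC0000 | 0x02C000 | 0x000840 | 0x00001E
      = 0xEEC85E
Bytes: (v>>16)&0xFF=EE, (v>>8)&0xFF=C8, v&0xFF=5E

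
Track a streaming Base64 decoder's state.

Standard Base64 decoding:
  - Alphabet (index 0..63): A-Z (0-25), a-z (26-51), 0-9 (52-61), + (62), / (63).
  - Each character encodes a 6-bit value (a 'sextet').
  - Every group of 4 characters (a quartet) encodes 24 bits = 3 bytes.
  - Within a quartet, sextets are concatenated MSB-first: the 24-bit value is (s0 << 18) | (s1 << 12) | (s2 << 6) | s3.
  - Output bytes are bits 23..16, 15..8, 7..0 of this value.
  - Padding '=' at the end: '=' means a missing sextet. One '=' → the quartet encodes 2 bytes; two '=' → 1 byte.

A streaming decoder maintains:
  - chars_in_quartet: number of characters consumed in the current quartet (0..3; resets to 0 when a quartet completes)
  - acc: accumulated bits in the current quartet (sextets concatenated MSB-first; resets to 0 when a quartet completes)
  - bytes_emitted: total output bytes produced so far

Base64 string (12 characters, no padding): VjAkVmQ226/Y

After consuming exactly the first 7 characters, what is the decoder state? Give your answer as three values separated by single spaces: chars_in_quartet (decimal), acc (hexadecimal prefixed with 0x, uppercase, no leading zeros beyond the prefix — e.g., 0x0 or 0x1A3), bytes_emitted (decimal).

After char 0 ('V'=21): chars_in_quartet=1 acc=0x15 bytes_emitted=0
After char 1 ('j'=35): chars_in_quartet=2 acc=0x563 bytes_emitted=0
After char 2 ('A'=0): chars_in_quartet=3 acc=0x158C0 bytes_emitted=0
After char 3 ('k'=36): chars_in_quartet=4 acc=0x563024 -> emit 56 30 24, reset; bytes_emitted=3
After char 4 ('V'=21): chars_in_quartet=1 acc=0x15 bytes_emitted=3
After char 5 ('m'=38): chars_in_quartet=2 acc=0x566 bytes_emitted=3
After char 6 ('Q'=16): chars_in_quartet=3 acc=0x15990 bytes_emitted=3

Answer: 3 0x15990 3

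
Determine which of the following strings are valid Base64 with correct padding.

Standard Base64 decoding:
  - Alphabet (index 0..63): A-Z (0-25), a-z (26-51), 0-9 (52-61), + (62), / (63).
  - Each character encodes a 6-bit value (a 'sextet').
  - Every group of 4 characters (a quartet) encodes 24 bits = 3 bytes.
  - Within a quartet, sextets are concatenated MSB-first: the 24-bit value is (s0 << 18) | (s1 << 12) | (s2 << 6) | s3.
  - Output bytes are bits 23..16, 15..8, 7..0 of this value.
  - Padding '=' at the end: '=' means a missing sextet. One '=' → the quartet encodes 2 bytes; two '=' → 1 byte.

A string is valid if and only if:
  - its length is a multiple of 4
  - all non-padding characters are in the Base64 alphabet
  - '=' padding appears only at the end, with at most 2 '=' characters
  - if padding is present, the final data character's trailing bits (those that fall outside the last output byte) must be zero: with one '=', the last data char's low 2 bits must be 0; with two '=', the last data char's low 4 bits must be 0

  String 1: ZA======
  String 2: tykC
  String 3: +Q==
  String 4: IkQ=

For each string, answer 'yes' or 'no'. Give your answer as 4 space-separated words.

String 1: 'ZA======' → invalid (6 pad chars (max 2))
String 2: 'tykC' → valid
String 3: '+Q==' → valid
String 4: 'IkQ=' → valid

Answer: no yes yes yes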